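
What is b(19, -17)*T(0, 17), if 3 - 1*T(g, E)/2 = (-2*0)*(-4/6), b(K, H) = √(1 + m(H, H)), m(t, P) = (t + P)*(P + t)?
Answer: 6*√1157 ≈ 204.09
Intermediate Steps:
m(t, P) = (P + t)² (m(t, P) = (P + t)*(P + t) = (P + t)²)
b(K, H) = √(1 + 4*H²) (b(K, H) = √(1 + (H + H)²) = √(1 + (2*H)²) = √(1 + 4*H²))
T(g, E) = 6 (T(g, E) = 6 - 2*(-2*0)*(-4/6) = 6 - 0*(-4*⅙) = 6 - 0*(-2)/3 = 6 - 2*0 = 6 + 0 = 6)
b(19, -17)*T(0, 17) = √(1 + 4*(-17)²)*6 = √(1 + 4*289)*6 = √(1 + 1156)*6 = √1157*6 = 6*√1157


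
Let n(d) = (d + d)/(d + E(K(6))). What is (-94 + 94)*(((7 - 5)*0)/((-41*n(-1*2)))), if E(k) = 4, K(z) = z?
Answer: 0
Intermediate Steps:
n(d) = 2*d/(4 + d) (n(d) = (d + d)/(d + 4) = (2*d)/(4 + d) = 2*d/(4 + d))
(-94 + 94)*(((7 - 5)*0)/((-41*n(-1*2)))) = (-94 + 94)*(((7 - 5)*0)/((-82*(-1*2)/(4 - 1*2)))) = 0*((2*0)/((-82*(-2)/(4 - 2)))) = 0*(0/((-82*(-2)/2))) = 0*(0/((-41*(-2)))) = 0*(0/82) = 0*(0*(1/82)) = 0*0 = 0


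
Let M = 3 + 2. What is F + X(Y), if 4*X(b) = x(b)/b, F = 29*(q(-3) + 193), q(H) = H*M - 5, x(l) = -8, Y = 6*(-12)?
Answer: 180613/36 ≈ 5017.0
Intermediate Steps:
M = 5
Y = -72
q(H) = -5 + 5*H (q(H) = H*5 - 5 = 5*H - 5 = -5 + 5*H)
F = 5017 (F = 29*((-5 + 5*(-3)) + 193) = 29*((-5 - 15) + 193) = 29*(-20 + 193) = 29*173 = 5017)
X(b) = -2/b (X(b) = (-8/b)/4 = -2/b)
F + X(Y) = 5017 - 2/(-72) = 5017 - 2*(-1/72) = 5017 + 1/36 = 180613/36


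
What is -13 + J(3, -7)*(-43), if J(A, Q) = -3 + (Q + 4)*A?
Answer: 503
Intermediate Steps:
J(A, Q) = -3 + A*(4 + Q) (J(A, Q) = -3 + (4 + Q)*A = -3 + A*(4 + Q))
-13 + J(3, -7)*(-43) = -13 + (-3 + 4*3 + 3*(-7))*(-43) = -13 + (-3 + 12 - 21)*(-43) = -13 - 12*(-43) = -13 + 516 = 503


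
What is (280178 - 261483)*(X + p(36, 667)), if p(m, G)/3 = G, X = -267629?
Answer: -4965915460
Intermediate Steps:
p(m, G) = 3*G
(280178 - 261483)*(X + p(36, 667)) = (280178 - 261483)*(-267629 + 3*667) = 18695*(-267629 + 2001) = 18695*(-265628) = -4965915460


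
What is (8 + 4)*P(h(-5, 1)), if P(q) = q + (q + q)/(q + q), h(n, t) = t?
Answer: 24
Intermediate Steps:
P(q) = 1 + q (P(q) = q + (2*q)/((2*q)) = q + (2*q)*(1/(2*q)) = q + 1 = 1 + q)
(8 + 4)*P(h(-5, 1)) = (8 + 4)*(1 + 1) = 12*2 = 24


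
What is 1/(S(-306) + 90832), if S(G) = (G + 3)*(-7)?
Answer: 1/92953 ≈ 1.0758e-5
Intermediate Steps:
S(G) = -21 - 7*G (S(G) = (3 + G)*(-7) = -21 - 7*G)
1/(S(-306) + 90832) = 1/((-21 - 7*(-306)) + 90832) = 1/((-21 + 2142) + 90832) = 1/(2121 + 90832) = 1/92953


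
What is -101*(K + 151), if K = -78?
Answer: -7373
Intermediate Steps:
-101*(K + 151) = -101*(-78 + 151) = -101*73 = -7373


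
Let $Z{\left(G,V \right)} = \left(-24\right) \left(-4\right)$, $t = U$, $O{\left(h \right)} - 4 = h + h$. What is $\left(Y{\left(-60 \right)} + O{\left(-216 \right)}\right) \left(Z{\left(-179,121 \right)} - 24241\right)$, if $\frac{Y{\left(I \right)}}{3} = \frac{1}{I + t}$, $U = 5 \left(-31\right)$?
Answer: $\frac{444379067}{43} \approx 1.0334 \cdot 10^{7}$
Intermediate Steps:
$O{\left(h \right)} = 4 + 2 h$ ($O{\left(h \right)} = 4 + \left(h + h\right) = 4 + 2 h$)
$U = -155$
$t = -155$
$Z{\left(G,V \right)} = 96$
$Y{\left(I \right)} = \frac{3}{-155 + I}$ ($Y{\left(I \right)} = \frac{3}{I - 155} = \frac{3}{-155 + I}$)
$\left(Y{\left(-60 \right)} + O{\left(-216 \right)}\right) \left(Z{\left(-179,121 \right)} - 24241\right) = \left(\frac{3}{-155 - 60} + \left(4 + 2 \left(-216\right)\right)\right) \left(96 - 24241\right) = \left(\frac{3}{-215} + \left(4 - 432\right)\right) \left(-24145\right) = \left(3 \left(- \frac{1}{215}\right) - 428\right) \left(-24145\right) = \left(- \frac{3}{215} - 428\right) \left(-24145\right) = \left(- \frac{92023}{215}\right) \left(-24145\right) = \frac{444379067}{43}$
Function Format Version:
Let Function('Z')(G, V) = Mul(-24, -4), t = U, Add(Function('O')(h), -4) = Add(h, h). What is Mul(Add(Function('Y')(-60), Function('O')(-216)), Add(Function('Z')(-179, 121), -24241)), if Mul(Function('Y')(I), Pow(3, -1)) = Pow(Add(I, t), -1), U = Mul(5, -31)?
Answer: Rational(444379067, 43) ≈ 1.0334e+7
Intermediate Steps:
Function('O')(h) = Add(4, Mul(2, h)) (Function('O')(h) = Add(4, Add(h, h)) = Add(4, Mul(2, h)))
U = -155
t = -155
Function('Z')(G, V) = 96
Function('Y')(I) = Mul(3, Pow(Add(-155, I), -1)) (Function('Y')(I) = Mul(3, Pow(Add(I, -155), -1)) = Mul(3, Pow(Add(-155, I), -1)))
Mul(Add(Function('Y')(-60), Function('O')(-216)), Add(Function('Z')(-179, 121), -24241)) = Mul(Add(Mul(3, Pow(Add(-155, -60), -1)), Add(4, Mul(2, -216))), Add(96, -24241)) = Mul(Add(Mul(3, Pow(-215, -1)), Add(4, -432)), -24145) = Mul(Add(Mul(3, Rational(-1, 215)), -428), -24145) = Mul(Add(Rational(-3, 215), -428), -24145) = Mul(Rational(-92023, 215), -24145) = Rational(444379067, 43)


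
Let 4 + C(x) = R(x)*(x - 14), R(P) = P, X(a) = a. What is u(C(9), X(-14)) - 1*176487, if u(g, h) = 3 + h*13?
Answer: -176666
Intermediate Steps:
C(x) = -4 + x*(-14 + x) (C(x) = -4 + x*(x - 14) = -4 + x*(-14 + x))
u(g, h) = 3 + 13*h
u(C(9), X(-14)) - 1*176487 = (3 + 13*(-14)) - 1*176487 = (3 - 182) - 176487 = -179 - 176487 = -176666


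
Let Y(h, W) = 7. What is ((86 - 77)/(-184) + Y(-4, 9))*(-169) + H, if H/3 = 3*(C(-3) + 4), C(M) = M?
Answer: -214495/184 ≈ -1165.7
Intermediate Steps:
H = 9 (H = 3*(3*(-3 + 4)) = 3*(3*1) = 3*3 = 9)
((86 - 77)/(-184) + Y(-4, 9))*(-169) + H = ((86 - 77)/(-184) + 7)*(-169) + 9 = (9*(-1/184) + 7)*(-169) + 9 = (-9/184 + 7)*(-169) + 9 = (1279/184)*(-169) + 9 = -216151/184 + 9 = -214495/184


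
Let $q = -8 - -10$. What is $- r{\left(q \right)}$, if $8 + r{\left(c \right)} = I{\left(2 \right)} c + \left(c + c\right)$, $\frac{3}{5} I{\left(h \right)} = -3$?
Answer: $14$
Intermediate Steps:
$I{\left(h \right)} = -5$ ($I{\left(h \right)} = \frac{5}{3} \left(-3\right) = -5$)
$q = 2$ ($q = -8 + 10 = 2$)
$r{\left(c \right)} = -8 - 3 c$ ($r{\left(c \right)} = -8 + \left(- 5 c + \left(c + c\right)\right) = -8 + \left(- 5 c + 2 c\right) = -8 - 3 c$)
$- r{\left(q \right)} = - (-8 - 6) = \left(-1\right) \left(-14\right) = 14$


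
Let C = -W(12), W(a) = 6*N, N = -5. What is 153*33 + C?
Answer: 5079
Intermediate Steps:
W(a) = -30 (W(a) = 6*(-5) = -30)
C = 30 (C = -1*(-30) = 30)
153*33 + C = 153*33 + 30 = 5049 + 30 = 5079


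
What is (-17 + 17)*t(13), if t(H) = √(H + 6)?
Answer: 0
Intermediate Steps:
t(H) = √(6 + H)
(-17 + 17)*t(13) = (-17 + 17)*√(6 + 13) = 0*√19 = 0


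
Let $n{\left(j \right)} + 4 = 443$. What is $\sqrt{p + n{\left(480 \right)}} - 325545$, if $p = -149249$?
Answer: $-325545 + i \sqrt{148810} \approx -3.2555 \cdot 10^{5} + 385.76 i$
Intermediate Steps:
$n{\left(j \right)} = 439$ ($n{\left(j \right)} = -4 + 443 = 439$)
$\sqrt{p + n{\left(480 \right)}} - 325545 = \sqrt{-149249 + 439} - 325545 = \sqrt{-148810} - 325545 = i \sqrt{148810} - 325545 = -325545 + i \sqrt{148810}$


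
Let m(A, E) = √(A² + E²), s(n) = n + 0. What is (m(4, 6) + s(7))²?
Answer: 101 + 28*√13 ≈ 201.96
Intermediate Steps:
s(n) = n
(m(4, 6) + s(7))² = (√(4² + 6²) + 7)² = (√(16 + 36) + 7)² = (√52 + 7)² = (2*√13 + 7)² = (7 + 2*√13)²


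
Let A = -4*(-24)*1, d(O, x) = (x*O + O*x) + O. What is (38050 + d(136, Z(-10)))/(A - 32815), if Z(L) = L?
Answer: -35466/32719 ≈ -1.0840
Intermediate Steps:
d(O, x) = O + 2*O*x (d(O, x) = (O*x + O*x) + O = 2*O*x + O = O + 2*O*x)
A = 96 (A = 96*1 = 96)
(38050 + d(136, Z(-10)))/(A - 32815) = (38050 + 136*(1 + 2*(-10)))/(96 - 32815) = (38050 + 136*(1 - 20))/(-32719) = (38050 + 136*(-19))*(-1/32719) = (38050 - 2584)*(-1/32719) = 35466*(-1/32719) = -35466/32719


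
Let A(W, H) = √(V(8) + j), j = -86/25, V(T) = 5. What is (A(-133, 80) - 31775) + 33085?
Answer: 1310 + √39/5 ≈ 1311.3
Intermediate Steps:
j = -86/25 (j = -86*1/25 = -86/25 ≈ -3.4400)
A(W, H) = √39/5 (A(W, H) = √(5 - 86/25) = √(39/25) = √39/5)
(A(-133, 80) - 31775) + 33085 = (√39/5 - 31775) + 33085 = (-31775 + √39/5) + 33085 = 1310 + √39/5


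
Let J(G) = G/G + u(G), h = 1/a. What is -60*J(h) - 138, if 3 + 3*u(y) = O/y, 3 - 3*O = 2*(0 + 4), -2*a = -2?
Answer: -314/3 ≈ -104.67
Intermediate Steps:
a = 1 (a = -½*(-2) = 1)
O = -5/3 (O = 1 - 2*(0 + 4)/3 = 1 - 2*4/3 = 1 - ⅓*8 = 1 - 8/3 = -5/3 ≈ -1.6667)
h = 1 (h = 1/1 = 1)
u(y) = -1 - 5/(9*y) (u(y) = -1 + (-5/(3*y))/3 = -1 - 5/(9*y))
J(G) = 1 + (-5/9 - G)/G (J(G) = G/G + (-5/9 - G)/G = 1 + (-5/9 - G)/G)
-60*J(h) - 138 = -(-100)/(3*1) - 138 = -(-100)/3 - 138 = -60*(-5/9) - 138 = 100/3 - 138 = -314/3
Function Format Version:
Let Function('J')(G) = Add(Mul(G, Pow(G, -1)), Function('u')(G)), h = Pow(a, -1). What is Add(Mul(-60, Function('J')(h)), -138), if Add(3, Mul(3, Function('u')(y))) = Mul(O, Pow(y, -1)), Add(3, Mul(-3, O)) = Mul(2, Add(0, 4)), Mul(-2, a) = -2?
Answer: Rational(-314, 3) ≈ -104.67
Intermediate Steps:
a = 1 (a = Mul(Rational(-1, 2), -2) = 1)
O = Rational(-5, 3) (O = Add(1, Mul(Rational(-1, 3), Mul(2, Add(0, 4)))) = Add(1, Mul(Rational(-1, 3), Mul(2, 4))) = Add(1, Mul(Rational(-1, 3), 8)) = Add(1, Rational(-8, 3)) = Rational(-5, 3) ≈ -1.6667)
h = 1 (h = Pow(1, -1) = 1)
Function('u')(y) = Add(-1, Mul(Rational(-5, 9), Pow(y, -1))) (Function('u')(y) = Add(-1, Mul(Rational(1, 3), Mul(Rational(-5, 3), Pow(y, -1)))) = Add(-1, Mul(Rational(-5, 9), Pow(y, -1))))
Function('J')(G) = Add(1, Mul(Pow(G, -1), Add(Rational(-5, 9), Mul(-1, G)))) (Function('J')(G) = Add(Mul(G, Pow(G, -1)), Mul(Pow(G, -1), Add(Rational(-5, 9), Mul(-1, G)))) = Add(1, Mul(Pow(G, -1), Add(Rational(-5, 9), Mul(-1, G)))))
Add(Mul(-60, Function('J')(h)), -138) = Add(Mul(-60, Mul(Rational(-5, 9), Pow(1, -1))), -138) = Add(Mul(-60, Mul(Rational(-5, 9), 1)), -138) = Add(Mul(-60, Rational(-5, 9)), -138) = Add(Rational(100, 3), -138) = Rational(-314, 3)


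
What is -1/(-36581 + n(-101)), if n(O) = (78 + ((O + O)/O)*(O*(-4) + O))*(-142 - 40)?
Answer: 1/161069 ≈ 6.2085e-6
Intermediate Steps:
n(O) = -14196 + 1092*O (n(O) = (78 + ((2*O)/O)*(-4*O + O))*(-182) = (78 + 2*(-3*O))*(-182) = (78 - 6*O)*(-182) = -14196 + 1092*O)
-1/(-36581 + n(-101)) = -1/(-36581 + (-14196 + 1092*(-101))) = -1/(-36581 + (-14196 - 110292)) = -1/(-36581 - 124488) = -1/(-161069) = -1*(-1/161069) = 1/161069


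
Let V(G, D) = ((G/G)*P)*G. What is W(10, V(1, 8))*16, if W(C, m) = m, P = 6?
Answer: 96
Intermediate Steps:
V(G, D) = 6*G (V(G, D) = ((G/G)*6)*G = (1*6)*G = 6*G)
W(10, V(1, 8))*16 = (6*1)*16 = 6*16 = 96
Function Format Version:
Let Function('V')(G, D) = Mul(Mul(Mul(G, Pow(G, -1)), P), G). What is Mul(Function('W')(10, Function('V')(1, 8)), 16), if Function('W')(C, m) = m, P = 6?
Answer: 96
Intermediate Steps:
Function('V')(G, D) = Mul(6, G) (Function('V')(G, D) = Mul(Mul(Mul(G, Pow(G, -1)), 6), G) = Mul(Mul(1, 6), G) = Mul(6, G))
Mul(Function('W')(10, Function('V')(1, 8)), 16) = Mul(Mul(6, 1), 16) = Mul(6, 16) = 96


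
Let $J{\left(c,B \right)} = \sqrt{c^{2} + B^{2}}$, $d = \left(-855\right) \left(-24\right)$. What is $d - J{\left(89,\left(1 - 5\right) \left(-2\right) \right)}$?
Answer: $20520 - \sqrt{7985} \approx 20431.0$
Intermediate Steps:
$d = 20520$
$J{\left(c,B \right)} = \sqrt{B^{2} + c^{2}}$
$d - J{\left(89,\left(1 - 5\right) \left(-2\right) \right)} = 20520 - \sqrt{\left(\left(1 - 5\right) \left(-2\right)\right)^{2} + 89^{2}} = 20520 - \sqrt{\left(\left(-4\right) \left(-2\right)\right)^{2} + 7921} = 20520 - \sqrt{8^{2} + 7921} = 20520 - \sqrt{64 + 7921} = 20520 - \sqrt{7985}$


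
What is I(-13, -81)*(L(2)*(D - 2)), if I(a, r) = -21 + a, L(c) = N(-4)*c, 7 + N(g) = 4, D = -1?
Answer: -612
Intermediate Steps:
N(g) = -3 (N(g) = -7 + 4 = -3)
L(c) = -3*c
I(-13, -81)*(L(2)*(D - 2)) = (-21 - 13)*((-3*2)*(-1 - 2)) = -(-204)*(-3) = -34*18 = -612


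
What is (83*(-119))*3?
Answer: -29631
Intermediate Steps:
(83*(-119))*3 = -9877*3 = -29631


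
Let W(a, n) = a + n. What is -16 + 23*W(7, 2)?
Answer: 191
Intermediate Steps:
-16 + 23*W(7, 2) = -16 + 23*(7 + 2) = -16 + 23*9 = -16 + 207 = 191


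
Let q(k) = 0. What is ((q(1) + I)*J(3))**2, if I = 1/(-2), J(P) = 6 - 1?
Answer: 25/4 ≈ 6.2500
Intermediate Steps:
J(P) = 5
I = -1/2 ≈ -0.50000
((q(1) + I)*J(3))**2 = ((0 - 1/2)*5)**2 = (-1/2*5)**2 = (-5/2)**2 = 25/4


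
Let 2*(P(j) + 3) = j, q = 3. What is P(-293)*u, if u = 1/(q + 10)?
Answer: -23/2 ≈ -11.500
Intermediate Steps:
P(j) = -3 + j/2
u = 1/13 (u = 1/(3 + 10) = 1/13 ≈ 0.076923)
P(-293)*u = (-3 + (½)*(-293))*(1/13) = (-3 - 293/2)*(1/13) = -299/2*1/13 = -23/2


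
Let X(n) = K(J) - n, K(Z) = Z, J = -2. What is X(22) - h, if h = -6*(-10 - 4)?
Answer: -108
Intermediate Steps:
X(n) = -2 - n
h = 84 (h = -6*(-14) = 84)
X(22) - h = (-2 - 1*22) - 1*84 = (-2 - 22) - 84 = -24 - 84 = -108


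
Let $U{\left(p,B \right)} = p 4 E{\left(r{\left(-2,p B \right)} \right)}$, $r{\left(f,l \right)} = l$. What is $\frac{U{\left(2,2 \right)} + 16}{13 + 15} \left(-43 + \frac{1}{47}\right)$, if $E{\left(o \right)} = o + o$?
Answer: $- \frac{40400}{329} \approx -122.8$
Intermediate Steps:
$E{\left(o \right)} = 2 o$
$U{\left(p,B \right)} = 8 B p^{2}$ ($U{\left(p,B \right)} = p 4 \cdot 2 p B = 4 p 2 B p = 8 B p^{2}$)
$\frac{U{\left(2,2 \right)} + 16}{13 + 15} \left(-43 + \frac{1}{47}\right) = \frac{8 \cdot 2 \cdot 2^{2} + 16}{13 + 15} \left(-43 + \frac{1}{47}\right) = \frac{8 \cdot 2 \cdot 4 + 16}{28} \left(-43 + \frac{1}{47}\right) = \left(64 + 16\right) \frac{1}{28} \left(- \frac{2020}{47}\right) = 80 \cdot \frac{1}{28} \left(- \frac{2020}{47}\right) = \frac{20}{7} \left(- \frac{2020}{47}\right) = - \frac{40400}{329}$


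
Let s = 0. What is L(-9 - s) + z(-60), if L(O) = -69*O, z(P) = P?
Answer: 561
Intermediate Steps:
L(-9 - s) + z(-60) = -69*(-9 - 1*0) - 60 = -69*(-9 + 0) - 60 = -69*(-9) - 60 = 621 - 60 = 561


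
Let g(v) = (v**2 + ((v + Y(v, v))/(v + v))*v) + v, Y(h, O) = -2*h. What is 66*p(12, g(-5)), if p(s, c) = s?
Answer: 792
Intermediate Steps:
g(v) = v**2 + v/2 (g(v) = (v**2 + ((v - 2*v)/(v + v))*v) + v = (v**2 + ((-v)/((2*v)))*v) + v = (v**2 + ((-v)*(1/(2*v)))*v) + v = (v**2 - v/2) + v = v**2 + v/2)
66*p(12, g(-5)) = 66*12 = 792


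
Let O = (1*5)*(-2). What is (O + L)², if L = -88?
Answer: 9604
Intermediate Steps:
O = -10 (O = 5*(-2) = -10)
(O + L)² = (-10 - 88)² = (-98)² = 9604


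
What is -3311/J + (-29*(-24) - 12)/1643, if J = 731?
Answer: -114883/27931 ≈ -4.1131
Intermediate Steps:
-3311/J + (-29*(-24) - 12)/1643 = -3311/731 + (-29*(-24) - 12)/1643 = -3311*1/731 + (696 - 12)*(1/1643) = -77/17 + 684*(1/1643) = -77/17 + 684/1643 = -114883/27931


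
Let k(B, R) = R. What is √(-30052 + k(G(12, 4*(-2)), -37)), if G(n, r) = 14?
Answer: I*√30089 ≈ 173.46*I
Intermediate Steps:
√(-30052 + k(G(12, 4*(-2)), -37)) = √(-30052 - 37) = √(-30089) = I*√30089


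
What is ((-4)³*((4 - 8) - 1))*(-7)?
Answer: -2240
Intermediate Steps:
((-4)³*((4 - 8) - 1))*(-7) = -64*(-4 - 1)*(-7) = -64*(-5)*(-7) = 320*(-7) = -2240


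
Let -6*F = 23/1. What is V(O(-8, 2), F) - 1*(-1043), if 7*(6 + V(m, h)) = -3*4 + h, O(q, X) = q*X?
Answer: 43459/42 ≈ 1034.7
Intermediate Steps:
F = -23/6 (F = -23/(6*1) = -23/6 ≈ -3.8333)
O(q, X) = X*q
V(m, h) = -54/7 + h/7 (V(m, h) = -6 + (-3*4 + h)/7 = -6 + (-12 + h)/7 = -6 + (-12/7 + h/7) = -54/7 + h/7)
V(O(-8, 2), F) - 1*(-1043) = (-54/7 + (⅐)*(-23/6)) - 1*(-1043) = (-54/7 - 23/42) + 1043 = -347/42 + 1043 = 43459/42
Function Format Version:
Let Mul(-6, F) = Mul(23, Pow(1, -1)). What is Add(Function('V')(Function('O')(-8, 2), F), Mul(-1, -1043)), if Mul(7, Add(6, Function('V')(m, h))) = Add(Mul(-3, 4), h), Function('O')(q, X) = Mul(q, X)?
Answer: Rational(43459, 42) ≈ 1034.7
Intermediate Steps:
F = Rational(-23, 6) (F = Mul(Rational(-1, 6), Mul(23, Pow(1, -1))) = Mul(Rational(-1, 6), Mul(23, 1)) = Mul(Rational(-1, 6), 23) = Rational(-23, 6) ≈ -3.8333)
Function('O')(q, X) = Mul(X, q)
Function('V')(m, h) = Add(Rational(-54, 7), Mul(Rational(1, 7), h)) (Function('V')(m, h) = Add(-6, Mul(Rational(1, 7), Add(Mul(-3, 4), h))) = Add(-6, Mul(Rational(1, 7), Add(-12, h))) = Add(-6, Add(Rational(-12, 7), Mul(Rational(1, 7), h))) = Add(Rational(-54, 7), Mul(Rational(1, 7), h)))
Add(Function('V')(Function('O')(-8, 2), F), Mul(-1, -1043)) = Add(Add(Rational(-54, 7), Mul(Rational(1, 7), Rational(-23, 6))), Mul(-1, -1043)) = Add(Add(Rational(-54, 7), Rational(-23, 42)), 1043) = Add(Rational(-347, 42), 1043) = Rational(43459, 42)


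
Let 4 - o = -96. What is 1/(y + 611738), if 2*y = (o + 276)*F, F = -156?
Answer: 1/582410 ≈ 1.7170e-6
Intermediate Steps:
o = 100 (o = 4 - 1*(-96) = 4 + 96 = 100)
y = -29328 (y = ((100 + 276)*(-156))/2 = (376*(-156))/2 = (½)*(-58656) = -29328)
1/(y + 611738) = 1/(-29328 + 611738) = 1/582410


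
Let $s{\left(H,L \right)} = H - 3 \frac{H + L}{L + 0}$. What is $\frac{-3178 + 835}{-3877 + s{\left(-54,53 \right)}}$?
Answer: $\frac{11289}{18940} \approx 0.59604$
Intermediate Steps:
$s{\left(H,L \right)} = H - \frac{3 \left(H + L\right)}{L}$ ($s{\left(H,L \right)} = H - 3 \frac{H + L}{L} = H - \frac{3 \left(H + L\right)}{L}$)
$\frac{-3178 + 835}{-3877 + s{\left(-54,53 \right)}} = \frac{-3178 + 835}{-3877 - \left(57 - \frac{162}{53}\right)} = - \frac{2343}{-3877 - \left(57 - \frac{162}{53}\right)} = - \frac{2343}{-3877 - \frac{2859}{53}} = - \frac{2343}{- \frac{208340}{53}} = \left(-2343\right) \left(- \frac{53}{208340}\right) = \frac{11289}{18940}$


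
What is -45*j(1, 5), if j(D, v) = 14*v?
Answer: -3150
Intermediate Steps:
-45*j(1, 5) = -630*5 = -45*70 = -3150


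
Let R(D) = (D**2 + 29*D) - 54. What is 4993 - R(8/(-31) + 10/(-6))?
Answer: 44102225/8649 ≈ 5099.1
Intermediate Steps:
R(D) = -54 + D**2 + 29*D
4993 - R(8/(-31) + 10/(-6)) = 4993 - (-54 + (8/(-31) + 10/(-6))**2 + 29*(8/(-31) + 10/(-6))) = 4993 - (-54 + (8*(-1/31) + 10*(-1/6))**2 + 29*(8*(-1/31) + 10*(-1/6))) = 4993 - (-54 + (-8/31 - 5/3)**2 + 29*(-8/31 - 5/3)) = 4993 - (-54 + (-179/93)**2 + 29*(-179/93)) = 4993 - (-54 + 32041/8649 - 5191/93) = 4993 - 1*(-917768/8649) = 4993 + 917768/8649 = 44102225/8649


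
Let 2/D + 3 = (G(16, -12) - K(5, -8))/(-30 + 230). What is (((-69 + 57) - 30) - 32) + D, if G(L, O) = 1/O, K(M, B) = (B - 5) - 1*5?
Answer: -104338/1397 ≈ -74.687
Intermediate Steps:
K(M, B) = -10 + B (K(M, B) = (-5 + B) - 5 = -10 + B)
D = -960/1397 (D = 2/(-3 + (1/(-12) - (-10 - 8))/(-30 + 230)) = 2/(-3 + (-1/12 - 1*(-18))/200) = 2/(-3 + (-1/12 + 18)*(1/200)) = 2/(-3 + (215/12)*(1/200)) = 2/(-3 + 43/480) = 2/(-1397/480) = 2*(-480/1397) = -960/1397 ≈ -0.68719)
(((-69 + 57) - 30) - 32) + D = (((-69 + 57) - 30) - 32) - 960/1397 = ((-12 - 30) - 32) - 960/1397 = (-42 - 32) - 960/1397 = -74 - 960/1397 = -104338/1397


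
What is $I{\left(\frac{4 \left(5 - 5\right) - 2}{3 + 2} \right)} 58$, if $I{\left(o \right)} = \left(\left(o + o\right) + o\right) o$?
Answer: $\frac{696}{25} \approx 27.84$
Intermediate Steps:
$I{\left(o \right)} = 3 o^{2}$ ($I{\left(o \right)} = \left(2 o + o\right) o = 3 o o = 3 o^{2}$)
$I{\left(\frac{4 \left(5 - 5\right) - 2}{3 + 2} \right)} 58 = 3 \left(\frac{4 \left(5 - 5\right) - 2}{3 + 2}\right)^{2} \cdot 58 = 3 \left(\frac{4 \cdot 0 - 2}{5}\right)^{2} \cdot 58 = 3 \left(\left(0 - 2\right) \frac{1}{5}\right)^{2} \cdot 58 = 3 \left(\left(-2\right) \frac{1}{5}\right)^{2} \cdot 58 = 3 \left(- \frac{2}{5}\right)^{2} \cdot 58 = 3 \cdot \frac{4}{25} \cdot 58 = \frac{12}{25} \cdot 58 = \frac{696}{25}$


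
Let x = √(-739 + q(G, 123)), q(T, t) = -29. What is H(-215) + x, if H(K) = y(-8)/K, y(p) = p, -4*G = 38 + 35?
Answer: 8/215 + 16*I*√3 ≈ 0.037209 + 27.713*I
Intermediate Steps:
G = -73/4 (G = -(38 + 35)/4 = -¼*73 = -73/4 ≈ -18.250)
H(K) = -8/K
x = 16*I*√3 (x = √(-739 - 29) = √(-768) = 16*I*√3 ≈ 27.713*I)
H(-215) + x = -8/(-215) + 16*I*√3 = -8*(-1/215) + 16*I*√3 = 8/215 + 16*I*√3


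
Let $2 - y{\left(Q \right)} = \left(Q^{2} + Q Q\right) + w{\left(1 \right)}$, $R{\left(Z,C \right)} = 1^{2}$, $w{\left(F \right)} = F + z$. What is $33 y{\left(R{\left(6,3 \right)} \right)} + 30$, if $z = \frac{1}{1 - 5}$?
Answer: $\frac{21}{4} \approx 5.25$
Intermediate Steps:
$z = - \frac{1}{4}$ ($z = \frac{1}{-4} = - \frac{1}{4} \approx -0.25$)
$w{\left(F \right)} = - \frac{1}{4} + F$ ($w{\left(F \right)} = F - \frac{1}{4} = - \frac{1}{4} + F$)
$R{\left(Z,C \right)} = 1$
$y{\left(Q \right)} = \frac{5}{4} - 2 Q^{2}$ ($y{\left(Q \right)} = 2 - \left(\left(Q^{2} + Q Q\right) + \left(- \frac{1}{4} + 1\right)\right) = 2 - \left(\left(Q^{2} + Q^{2}\right) + \frac{3}{4}\right) = 2 - \left(2 Q^{2} + \frac{3}{4}\right) = 2 - \left(\frac{3}{4} + 2 Q^{2}\right) = \frac{5}{4} - 2 Q^{2}$)
$33 y{\left(R{\left(6,3 \right)} \right)} + 30 = 33 \left(\frac{5}{4} - 2 \cdot 1^{2}\right) + 30 = 33 \left(\frac{5}{4} - 2\right) + 30 = 33 \left(- \frac{3}{4}\right) + 30 = - \frac{99}{4} + 30 = \frac{21}{4}$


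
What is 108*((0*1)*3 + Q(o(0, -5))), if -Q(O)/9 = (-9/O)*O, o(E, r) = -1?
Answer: 8748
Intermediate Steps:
Q(O) = 81 (Q(O) = -9*(-9/O)*O = -9*(-9) = 81)
108*((0*1)*3 + Q(o(0, -5))) = 108*((0*1)*3 + 81) = 108*(0*3 + 81) = 108*(0 + 81) = 108*81 = 8748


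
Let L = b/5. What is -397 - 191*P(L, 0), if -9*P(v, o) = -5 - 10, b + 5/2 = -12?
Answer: -2146/3 ≈ -715.33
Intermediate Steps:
b = -29/2 (b = -5/2 - 12 = -29/2 ≈ -14.500)
L = -29/10 (L = -29/2/5 = -29/2*⅕ = -29/10 ≈ -2.9000)
P(v, o) = 5/3 (P(v, o) = -(-5 - 10)/9 = -⅑*(-15) = 5/3)
-397 - 191*P(L, 0) = -397 - 191*5/3 = -397 - 955/3 = -2146/3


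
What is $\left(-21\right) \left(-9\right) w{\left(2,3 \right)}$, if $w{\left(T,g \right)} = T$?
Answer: $378$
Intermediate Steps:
$\left(-21\right) \left(-9\right) w{\left(2,3 \right)} = \left(-21\right) \left(-9\right) 2 = 189 \cdot 2 = 378$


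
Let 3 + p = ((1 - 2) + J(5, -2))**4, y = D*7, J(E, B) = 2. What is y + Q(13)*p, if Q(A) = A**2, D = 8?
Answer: -282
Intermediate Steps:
y = 56 (y = 8*7 = 56)
p = -2 (p = -3 + ((1 - 2) + 2)**4 = -3 + (-1 + 2)**4 = -3 + 1**4 = -3 + 1 = -2)
y + Q(13)*p = 56 + 13**2*(-2) = 56 + 169*(-2) = 56 - 338 = -282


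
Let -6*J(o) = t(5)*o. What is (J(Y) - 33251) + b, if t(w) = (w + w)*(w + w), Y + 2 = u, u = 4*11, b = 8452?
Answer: -25499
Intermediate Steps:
u = 44
Y = 42 (Y = -2 + 44 = 42)
t(w) = 4*w² (t(w) = (2*w)*(2*w) = 4*w²)
J(o) = -50*o/3 (J(o) = -4*5²*o/6 = -4*25*o/6 = -50*o/3)
(J(Y) - 33251) + b = (-50/3*42 - 33251) + 8452 = (-700 - 33251) + 8452 = -33951 + 8452 = -25499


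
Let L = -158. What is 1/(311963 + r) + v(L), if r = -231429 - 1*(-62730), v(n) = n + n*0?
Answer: -22635711/143264 ≈ -158.00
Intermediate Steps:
v(n) = n (v(n) = n + 0 = n)
r = -168699 (r = -231429 + 62730 = -168699)
1/(311963 + r) + v(L) = 1/(311963 - 168699) - 158 = 1/143264 - 158 = -22635711/143264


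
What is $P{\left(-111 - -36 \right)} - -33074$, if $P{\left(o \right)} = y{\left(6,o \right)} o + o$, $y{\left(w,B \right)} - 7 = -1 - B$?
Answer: $26924$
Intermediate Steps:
$y{\left(w,B \right)} = 6 - B$ ($y{\left(w,B \right)} = 7 - \left(1 + B\right) = 6 - B$)
$P{\left(o \right)} = o + o \left(6 - o\right)$ ($P{\left(o \right)} = \left(6 - o\right) o + o = o \left(6 - o\right) + o = o + o \left(6 - o\right)$)
$P{\left(-111 - -36 \right)} - -33074 = \left(-111 - -36\right) \left(7 - \left(-111 - -36\right)\right) - -33074 = \left(-111 + 36\right) \left(7 - \left(-111 + 36\right)\right) + 33074 = - 75 \left(7 - -75\right) + 33074 = - 75 \left(7 + 75\right) + 33074 = \left(-75\right) 82 + 33074 = -6150 + 33074 = 26924$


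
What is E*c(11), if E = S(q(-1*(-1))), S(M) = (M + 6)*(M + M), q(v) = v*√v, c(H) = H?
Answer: 154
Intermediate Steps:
q(v) = v^(3/2)
S(M) = 2*M*(6 + M) (S(M) = (6 + M)*(2*M) = 2*M*(6 + M))
E = 14 (E = 2*(-1*(-1))^(3/2)*(6 + (-1*(-1))^(3/2)) = 2*1^(3/2)*(6 + 1^(3/2)) = 2*1*(6 + 1) = 2*1*7 = 14)
E*c(11) = 14*11 = 154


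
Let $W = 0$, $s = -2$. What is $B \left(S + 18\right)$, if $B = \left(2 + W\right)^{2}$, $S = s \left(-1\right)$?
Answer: $80$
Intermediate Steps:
$S = 2$ ($S = \left(-2\right) \left(-1\right) = 2$)
$B = 4$ ($B = \left(2 + 0\right)^{2} = 2^{2} = 4$)
$B \left(S + 18\right) = 4 \left(2 + 18\right) = 4 \cdot 20 = 80$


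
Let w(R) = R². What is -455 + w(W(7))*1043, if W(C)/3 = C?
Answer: 459508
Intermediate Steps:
W(C) = 3*C
-455 + w(W(7))*1043 = -455 + (3*7)²*1043 = -455 + 21²*1043 = -455 + 441*1043 = -455 + 459963 = 459508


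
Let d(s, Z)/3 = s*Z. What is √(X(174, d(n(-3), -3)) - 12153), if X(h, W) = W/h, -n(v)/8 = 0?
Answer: I*√12153 ≈ 110.24*I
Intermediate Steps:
n(v) = 0 (n(v) = -8*0 = 0)
d(s, Z) = 3*Z*s (d(s, Z) = 3*(s*Z) = 3*(Z*s) = 3*Z*s)
√(X(174, d(n(-3), -3)) - 12153) = √((3*(-3)*0)/174 - 12153) = √(0*(1/174) - 12153) = √(0 - 12153) = √(-12153) = I*√12153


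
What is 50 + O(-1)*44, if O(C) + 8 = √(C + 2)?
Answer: -258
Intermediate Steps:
O(C) = -8 + √(2 + C) (O(C) = -8 + √(C + 2) = -8 + √(2 + C))
50 + O(-1)*44 = 50 + (-8 + √(2 - 1))*44 = 50 + (-8 + √1)*44 = 50 + (-8 + 1)*44 = 50 - 7*44 = 50 - 308 = -258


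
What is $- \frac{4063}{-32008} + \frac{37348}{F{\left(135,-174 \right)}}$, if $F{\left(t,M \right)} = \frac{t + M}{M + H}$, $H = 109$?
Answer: $\frac{5977186109}{96024} \approx 62247.0$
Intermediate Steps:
$F{\left(t,M \right)} = \frac{M + t}{109 + M}$ ($F{\left(t,M \right)} = \frac{t + M}{M + 109} = \frac{M + t}{109 + M}$)
$- \frac{4063}{-32008} + \frac{37348}{F{\left(135,-174 \right)}} = - \frac{4063}{-32008} + \frac{37348}{\frac{1}{109 - 174} \left(-174 + 135\right)} = \left(-4063\right) \left(- \frac{1}{32008}\right) + \frac{37348}{\frac{1}{-65} \left(-39\right)} = \frac{4063}{32008} + \frac{37348}{\left(- \frac{1}{65}\right) \left(-39\right)} = \frac{4063}{32008} + \frac{37348}{\frac{3}{5}} = \frac{4063}{32008} + 37348 \cdot \frac{5}{3} = \frac{4063}{32008} + \frac{186740}{3} = \frac{5977186109}{96024}$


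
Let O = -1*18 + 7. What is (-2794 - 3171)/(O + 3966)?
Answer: -1193/791 ≈ -1.5082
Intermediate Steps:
O = -11 (O = -18 + 7 = -11)
(-2794 - 3171)/(O + 3966) = (-2794 - 3171)/(-11 + 3966) = -5965/3955 = -5965*1/3955 = -1193/791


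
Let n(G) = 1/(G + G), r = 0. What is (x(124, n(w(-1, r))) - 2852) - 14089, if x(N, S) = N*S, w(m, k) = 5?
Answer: -84643/5 ≈ -16929.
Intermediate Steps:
n(G) = 1/(2*G)
(x(124, n(w(-1, r))) - 2852) - 14089 = (124*((1/2)/5) - 2852) - 14089 = (124*((1/2)*(1/5)) - 2852) - 14089 = (124*(1/10) - 2852) - 14089 = (62/5 - 2852) - 14089 = -14198/5 - 14089 = -84643/5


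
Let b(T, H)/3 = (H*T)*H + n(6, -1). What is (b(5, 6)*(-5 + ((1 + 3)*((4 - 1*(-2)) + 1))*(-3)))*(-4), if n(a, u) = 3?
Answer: 195444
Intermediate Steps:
b(T, H) = 9 + 3*T*H² (b(T, H) = 3*((H*T)*H + 3) = 3*(T*H² + 3) = 3*(3 + T*H²) = 9 + 3*T*H²)
(b(5, 6)*(-5 + ((1 + 3)*((4 - 1*(-2)) + 1))*(-3)))*(-4) = ((9 + 3*5*6²)*(-5 + ((1 + 3)*((4 - 1*(-2)) + 1))*(-3)))*(-4) = ((9 + 3*5*36)*(-5 + (4*((4 + 2) + 1))*(-3)))*(-4) = ((9 + 540)*(-5 + (4*(6 + 1))*(-3)))*(-4) = (549*(-5 + (4*7)*(-3)))*(-4) = (549*(-5 + 28*(-3)))*(-4) = (549*(-5 - 84))*(-4) = (549*(-89))*(-4) = -48861*(-4) = 195444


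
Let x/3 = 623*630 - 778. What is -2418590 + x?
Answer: -1243454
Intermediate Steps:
x = 1175136 (x = 3*(623*630 - 778) = 3*(392490 - 778) = 3*391712 = 1175136)
-2418590 + x = -2418590 + 1175136 = -1243454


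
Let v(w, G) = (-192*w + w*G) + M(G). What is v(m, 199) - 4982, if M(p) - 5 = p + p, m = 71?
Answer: -4082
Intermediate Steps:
M(p) = 5 + 2*p (M(p) = 5 + (p + p) = 5 + 2*p)
v(w, G) = 5 - 192*w + 2*G + G*w (v(w, G) = (-192*w + w*G) + (5 + 2*G) = (-192*w + G*w) + (5 + 2*G) = 5 - 192*w + 2*G + G*w)
v(m, 199) - 4982 = (5 - 192*71 + 2*199 + 199*71) - 4982 = (5 - 13632 + 398 + 14129) - 4982 = 900 - 4982 = -4082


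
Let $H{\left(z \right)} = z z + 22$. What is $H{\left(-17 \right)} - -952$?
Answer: $1263$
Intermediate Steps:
$H{\left(z \right)} = 22 + z^{2}$ ($H{\left(z \right)} = z^{2} + 22 = 22 + z^{2}$)
$H{\left(-17 \right)} - -952 = \left(22 + \left(-17\right)^{2}\right) - -952 = \left(22 + 289\right) + 952 = 311 + 952 = 1263$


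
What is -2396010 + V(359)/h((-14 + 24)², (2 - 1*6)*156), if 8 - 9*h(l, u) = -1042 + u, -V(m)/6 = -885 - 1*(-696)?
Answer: -74276121/31 ≈ -2.3960e+6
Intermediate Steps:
V(m) = 1134 (V(m) = -6*(-885 - 1*(-696)) = -6*(-885 + 696) = -6*(-189) = 1134)
h(l, u) = 350/3 - u/9 (h(l, u) = 8/9 - (-1042 + u)/9 = 8/9 + (1042/9 - u/9) = 350/3 - u/9)
-2396010 + V(359)/h((-14 + 24)², (2 - 1*6)*156) = -2396010 + 1134/(350/3 - (2 - 1*6)*156/9) = -2396010 + 1134/(350/3 - (2 - 6)*156/9) = -2396010 + 1134/(350/3 - (-4)*156/9) = -2396010 + 1134/(350/3 - ⅑*(-624)) = -2396010 + 1134/(350/3 + 208/3) = -2396010 + 1134/186 = -2396010 + 1134*(1/186) = -2396010 + 189/31 = -74276121/31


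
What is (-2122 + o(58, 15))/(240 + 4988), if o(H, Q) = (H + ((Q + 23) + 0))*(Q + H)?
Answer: 2443/2614 ≈ 0.93458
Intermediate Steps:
o(H, Q) = (H + Q)*(23 + H + Q) (o(H, Q) = (H + ((23 + Q) + 0))*(H + Q) = (H + (23 + Q))*(H + Q) = (23 + H + Q)*(H + Q) = (H + Q)*(23 + H + Q))
(-2122 + o(58, 15))/(240 + 4988) = (-2122 + (58² + 15² + 23*58 + 23*15 + 2*58*15))/(240 + 4988) = (-2122 + (3364 + 225 + 1334 + 345 + 1740))/5228 = (-2122 + 7008)*(1/5228) = 4886*(1/5228) = 2443/2614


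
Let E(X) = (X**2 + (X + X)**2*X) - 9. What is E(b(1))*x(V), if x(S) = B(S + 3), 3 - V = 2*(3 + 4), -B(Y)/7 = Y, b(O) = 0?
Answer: -504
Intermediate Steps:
B(Y) = -7*Y
V = -11 (V = 3 - 2*(3 + 4) = 3 - 2*7 = 3 - 1*14 = 3 - 14 = -11)
x(S) = -21 - 7*S (x(S) = -7*(S + 3) = -7*(3 + S) = -21 - 7*S)
E(X) = -9 + X**2 + 4*X**3 (E(X) = (X**2 + (2*X)**2*X) - 9 = (X**2 + (4*X**2)*X) - 9 = (X**2 + 4*X**3) - 9 = -9 + X**2 + 4*X**3)
E(b(1))*x(V) = (-9 + 0**2 + 4*0**3)*(-21 - 7*(-11)) = (-9 + 0 + 4*0)*(-21 + 77) = (-9 + 0 + 0)*56 = -9*56 = -504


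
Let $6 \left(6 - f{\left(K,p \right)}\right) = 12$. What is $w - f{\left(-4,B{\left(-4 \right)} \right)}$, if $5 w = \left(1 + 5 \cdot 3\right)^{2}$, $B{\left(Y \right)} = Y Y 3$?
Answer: $\frac{236}{5} \approx 47.2$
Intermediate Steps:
$B{\left(Y \right)} = 3 Y^{2}$ ($B{\left(Y \right)} = Y^{2} \cdot 3 = 3 Y^{2}$)
$f{\left(K,p \right)} = 4$ ($f{\left(K,p \right)} = 6 - 2 = 4$)
$w = \frac{256}{5}$ ($w = \frac{\left(1 + 5 \cdot 3\right)^{2}}{5} = \frac{\left(1 + 15\right)^{2}}{5} = \frac{16^{2}}{5} = \frac{1}{5} \cdot 256 = \frac{256}{5} \approx 51.2$)
$w - f{\left(-4,B{\left(-4 \right)} \right)} = \frac{256}{5} - 4 = \frac{236}{5}$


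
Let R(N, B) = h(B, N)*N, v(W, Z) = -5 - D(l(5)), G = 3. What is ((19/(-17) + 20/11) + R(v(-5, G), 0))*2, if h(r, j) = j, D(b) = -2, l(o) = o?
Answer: 3628/187 ≈ 19.401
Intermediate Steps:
v(W, Z) = -3 (v(W, Z) = -5 - 1*(-2) = -5 + 2 = -3)
R(N, B) = N² (R(N, B) = N*N = N²)
((19/(-17) + 20/11) + R(v(-5, G), 0))*2 = ((19/(-17) + 20/11) + (-3)²)*2 = ((19*(-1/17) + 20*(1/11)) + 9)*2 = ((-19/17 + 20/11) + 9)*2 = (131/187 + 9)*2 = (1814/187)*2 = 3628/187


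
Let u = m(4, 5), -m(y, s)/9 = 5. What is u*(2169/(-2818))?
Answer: 97605/2818 ≈ 34.636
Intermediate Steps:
m(y, s) = -45 (m(y, s) = -9*5 = -45)
u = -45
u*(2169/(-2818)) = -97605/(-2818) = -97605*(-1)/2818 = -45*(-2169/2818) = 97605/2818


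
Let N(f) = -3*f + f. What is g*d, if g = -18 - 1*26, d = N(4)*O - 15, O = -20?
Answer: -6380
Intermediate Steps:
N(f) = -2*f
d = 145 (d = -2*4*(-20) - 15 = -8*(-20) - 15 = 160 - 15 = 145)
g = -44 (g = -18 - 26 = -44)
g*d = -44*145 = -6380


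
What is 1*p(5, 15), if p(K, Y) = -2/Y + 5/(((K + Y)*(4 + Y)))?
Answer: -137/1140 ≈ -0.12018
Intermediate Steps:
p(K, Y) = -2/Y + 5/((4 + Y)*(K + Y)) (p(K, Y) = -2/Y + 5/(((4 + Y)*(K + Y))) = -2/Y + 5*(1/((4 + Y)*(K + Y))) = -2/Y + 5/((4 + Y)*(K + Y)))
1*p(5, 15) = 1*((-8*5 - 3*15 - 2*15² - 2*5*15)/(15*(15² + 4*5 + 4*15 + 5*15))) = 1*((-40 - 45 - 2*225 - 150)/(15*(225 + 20 + 60 + 75))) = 1*((1/15)*(-40 - 45 - 450 - 150)/380) = 1*((1/15)*(1/380)*(-685)) = 1*(-137/1140) = -137/1140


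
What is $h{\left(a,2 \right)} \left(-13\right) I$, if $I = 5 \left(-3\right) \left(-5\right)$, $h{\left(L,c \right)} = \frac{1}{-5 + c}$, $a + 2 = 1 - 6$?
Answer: $325$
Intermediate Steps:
$a = -7$ ($a = -2 + \left(1 - 6\right) = -2 - 5 = -7$)
$I = 75$ ($I = \left(-15\right) \left(-5\right) = 75$)
$h{\left(a,2 \right)} \left(-13\right) I = \frac{1}{-5 + 2} \left(-13\right) 75 = \frac{1}{-3} \left(-13\right) 75 = \left(- \frac{1}{3}\right) \left(-13\right) 75 = \frac{13}{3} \cdot 75 = 325$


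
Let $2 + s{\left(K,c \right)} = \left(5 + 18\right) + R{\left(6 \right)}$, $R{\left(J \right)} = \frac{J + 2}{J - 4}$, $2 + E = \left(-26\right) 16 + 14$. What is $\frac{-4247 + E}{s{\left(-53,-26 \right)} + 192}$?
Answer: $- \frac{4651}{217} \approx -21.433$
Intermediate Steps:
$E = -404$ ($E = -2 + \left(\left(-26\right) 16 + 14\right) = -2 + \left(-416 + 14\right) = -2 - 402 = -404$)
$R{\left(J \right)} = \frac{2 + J}{-4 + J}$
$s{\left(K,c \right)} = 25$ ($s{\left(K,c \right)} = -2 + \left(\left(5 + 18\right) + \frac{2 + 6}{-4 + 6}\right) = -2 + \left(23 + \frac{1}{2} \cdot 8\right) = -2 + \left(23 + 4\right) = -2 + 27 = 25$)
$\frac{-4247 + E}{s{\left(-53,-26 \right)} + 192} = \frac{-4247 - 404}{25 + 192} = - \frac{4651}{217}$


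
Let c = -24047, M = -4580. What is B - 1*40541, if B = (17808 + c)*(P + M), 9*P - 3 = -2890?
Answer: 274818704/9 ≈ 3.0535e+7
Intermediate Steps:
P = -2887/9 (P = ⅓ + (⅑)*(-2890) = ⅓ - 2890/9 = -2887/9 ≈ -320.78)
B = 275183573/9 (B = (17808 - 24047)*(-2887/9 - 4580) = -6239*(-44107/9) = 275183573/9 ≈ 3.0576e+7)
B - 1*40541 = 275183573/9 - 1*40541 = 275183573/9 - 40541 = 274818704/9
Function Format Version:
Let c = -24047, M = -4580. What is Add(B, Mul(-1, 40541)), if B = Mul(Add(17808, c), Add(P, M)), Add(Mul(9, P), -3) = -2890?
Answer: Rational(274818704, 9) ≈ 3.0535e+7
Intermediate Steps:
P = Rational(-2887, 9) (P = Add(Rational(1, 3), Mul(Rational(1, 9), -2890)) = Add(Rational(1, 3), Rational(-2890, 9)) = Rational(-2887, 9) ≈ -320.78)
B = Rational(275183573, 9) (B = Mul(Add(17808, -24047), Add(Rational(-2887, 9), -4580)) = Mul(-6239, Rational(-44107, 9)) = Rational(275183573, 9) ≈ 3.0576e+7)
Add(B, Mul(-1, 40541)) = Add(Rational(275183573, 9), Mul(-1, 40541)) = Add(Rational(275183573, 9), -40541) = Rational(274818704, 9)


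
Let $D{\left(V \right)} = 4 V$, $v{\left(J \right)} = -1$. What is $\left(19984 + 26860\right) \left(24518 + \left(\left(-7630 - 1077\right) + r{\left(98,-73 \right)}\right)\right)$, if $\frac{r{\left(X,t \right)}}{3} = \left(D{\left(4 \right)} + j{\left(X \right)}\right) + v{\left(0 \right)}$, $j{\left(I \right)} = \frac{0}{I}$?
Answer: $742758464$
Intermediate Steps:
$j{\left(I \right)} = 0$
$r{\left(X,t \right)} = 45$ ($r{\left(X,t \right)} = 3 \left(\left(4 \cdot 4 + 0\right) - 1\right) = 3 \left(\left(16 + 0\right) - 1\right) = 3 \left(16 - 1\right) = 3 \cdot 15 = 45$)
$\left(19984 + 26860\right) \left(24518 + \left(\left(-7630 - 1077\right) + r{\left(98,-73 \right)}\right)\right) = \left(19984 + 26860\right) \left(24518 + \left(\left(-7630 - 1077\right) + 45\right)\right) = 46844 \left(24518 + \left(-8707 + 45\right)\right) = 46844 \left(24518 - 8662\right) = 46844 \cdot 15856 = 742758464$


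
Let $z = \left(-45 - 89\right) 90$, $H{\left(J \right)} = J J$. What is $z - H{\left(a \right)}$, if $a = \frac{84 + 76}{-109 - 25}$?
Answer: $- \frac{54143740}{4489} \approx -12061.0$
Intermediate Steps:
$a = - \frac{80}{67}$ ($a = \frac{160}{-134} = 160 \left(- \frac{1}{134}\right) = - \frac{80}{67} \approx -1.194$)
$H{\left(J \right)} = J^{2}$
$z = -12060$ ($z = \left(-134\right) 90 = -12060$)
$z - H{\left(a \right)} = -12060 - \left(- \frac{80}{67}\right)^{2} = -12060 - \frac{6400}{4489} = - \frac{54143740}{4489}$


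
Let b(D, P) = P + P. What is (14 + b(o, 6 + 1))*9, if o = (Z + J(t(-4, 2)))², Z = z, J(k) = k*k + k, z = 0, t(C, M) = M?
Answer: 252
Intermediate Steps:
J(k) = k + k² (J(k) = k² + k = k + k²)
Z = 0
o = 36 (o = (0 + 2*(1 + 2))² = (0 + 2*3)² = (0 + 6)² = 6² = 36)
b(D, P) = 2*P
(14 + b(o, 6 + 1))*9 = (14 + 2*(6 + 1))*9 = (14 + 2*7)*9 = (14 + 14)*9 = 28*9 = 252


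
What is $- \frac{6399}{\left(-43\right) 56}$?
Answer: $\frac{6399}{2408} \approx 2.6574$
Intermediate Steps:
$- \frac{6399}{\left(-43\right) 56} = - \frac{6399}{-2408} = \left(-6399\right) \left(- \frac{1}{2408}\right) = \frac{6399}{2408}$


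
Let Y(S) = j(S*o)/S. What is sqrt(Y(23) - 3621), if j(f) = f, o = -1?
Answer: I*sqrt(3622) ≈ 60.183*I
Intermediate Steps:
Y(S) = -1 (Y(S) = (S*(-1))/S = (-S)/S = -1)
sqrt(Y(23) - 3621) = sqrt(-1 - 3621) = sqrt(-3622) = I*sqrt(3622)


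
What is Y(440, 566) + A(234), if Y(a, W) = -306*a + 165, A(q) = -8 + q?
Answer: -134249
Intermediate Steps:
Y(a, W) = 165 - 306*a
Y(440, 566) + A(234) = (165 - 306*440) + (-8 + 234) = (165 - 134640) + 226 = -134475 + 226 = -134249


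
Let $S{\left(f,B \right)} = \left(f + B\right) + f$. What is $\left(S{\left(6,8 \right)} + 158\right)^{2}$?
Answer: $31684$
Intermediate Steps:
$S{\left(f,B \right)} = B + 2 f$ ($S{\left(f,B \right)} = \left(B + f\right) + f = B + 2 f$)
$\left(S{\left(6,8 \right)} + 158\right)^{2} = \left(\left(8 + 2 \cdot 6\right) + 158\right)^{2} = \left(\left(8 + 12\right) + 158\right)^{2} = \left(20 + 158\right)^{2} = 178^{2} = 31684$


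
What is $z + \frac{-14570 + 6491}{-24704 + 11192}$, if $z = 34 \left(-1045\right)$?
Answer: $- \frac{160024427}{4504} \approx -35529.0$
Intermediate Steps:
$z = -35530$
$z + \frac{-14570 + 6491}{-24704 + 11192} = -35530 + \frac{-14570 + 6491}{-24704 + 11192} = -35530 - \frac{8079}{-13512} = -35530 - - \frac{2693}{4504} = -35530 + \frac{2693}{4504} = - \frac{160024427}{4504}$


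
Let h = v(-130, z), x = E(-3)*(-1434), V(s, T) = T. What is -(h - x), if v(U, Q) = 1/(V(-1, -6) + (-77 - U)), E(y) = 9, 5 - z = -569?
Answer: -606583/47 ≈ -12906.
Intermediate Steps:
z = 574 (z = 5 - 1*(-569) = 5 + 569 = 574)
x = -12906 (x = 9*(-1434) = -12906)
v(U, Q) = 1/(-83 - U) (v(U, Q) = 1/(-6 + (-77 - U)) = 1/(-83 - U))
h = 1/47 (h = -1/(83 - 130) = -1/(-47) = -1*(-1/47) = 1/47 ≈ 0.021277)
-(h - x) = -(1/47 - 1*(-12906)) = -(1/47 + 12906) = -1*606583/47 = -606583/47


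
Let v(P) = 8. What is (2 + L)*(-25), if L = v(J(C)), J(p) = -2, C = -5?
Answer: -250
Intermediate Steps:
L = 8
(2 + L)*(-25) = (2 + 8)*(-25) = 10*(-25) = -250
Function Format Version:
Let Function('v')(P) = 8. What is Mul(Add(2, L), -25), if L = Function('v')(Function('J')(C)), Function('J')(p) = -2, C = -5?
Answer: -250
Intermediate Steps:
L = 8
Mul(Add(2, L), -25) = Mul(Add(2, 8), -25) = Mul(10, -25) = -250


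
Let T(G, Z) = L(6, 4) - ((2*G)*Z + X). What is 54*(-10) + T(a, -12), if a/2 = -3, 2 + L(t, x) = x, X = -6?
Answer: -676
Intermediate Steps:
L(t, x) = -2 + x
a = -6 (a = 2*(-3) = -6)
T(G, Z) = 8 - 2*G*Z (T(G, Z) = (-2 + 4) - ((2*G)*Z - 6) = 2 - (2*G*Z - 6) = 2 - (-6 + 2*G*Z) = 2 + (6 - 2*G*Z) = 8 - 2*G*Z)
54*(-10) + T(a, -12) = 54*(-10) + (8 - 2*(-6)*(-12)) = -540 + (8 - 144) = -540 - 136 = -676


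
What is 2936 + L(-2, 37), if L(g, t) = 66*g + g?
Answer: 2802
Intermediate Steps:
L(g, t) = 67*g
2936 + L(-2, 37) = 2936 + 67*(-2) = 2936 - 134 = 2802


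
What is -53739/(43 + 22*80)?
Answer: -17913/601 ≈ -29.805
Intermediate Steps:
-53739/(43 + 22*80) = -53739/(43 + 1760) = -53739/1803 = -53739*1/1803 = -17913/601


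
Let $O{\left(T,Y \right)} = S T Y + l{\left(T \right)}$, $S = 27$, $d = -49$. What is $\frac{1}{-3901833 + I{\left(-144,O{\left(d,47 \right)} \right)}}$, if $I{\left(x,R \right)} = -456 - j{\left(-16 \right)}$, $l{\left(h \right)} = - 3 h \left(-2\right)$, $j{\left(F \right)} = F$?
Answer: $- \frac{1}{3902273} \approx -2.5626 \cdot 10^{-7}$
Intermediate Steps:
$l{\left(h \right)} = 6 h$
$O{\left(T,Y \right)} = 6 T + 27 T Y$ ($O{\left(T,Y \right)} = 27 T Y + 6 T = 6 T + 27 T Y$)
$I{\left(x,R \right)} = -440$ ($I{\left(x,R \right)} = -456 - -16 = -456 + 16 = -440$)
$\frac{1}{-3901833 + I{\left(-144,O{\left(d,47 \right)} \right)}} = \frac{1}{-3901833 - 440} = \frac{1}{-3902273} = - \frac{1}{3902273}$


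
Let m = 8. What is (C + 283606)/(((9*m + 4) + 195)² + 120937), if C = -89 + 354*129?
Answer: 329183/194378 ≈ 1.6935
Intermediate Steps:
C = 45577 (C = -89 + 45666 = 45577)
(C + 283606)/(((9*m + 4) + 195)² + 120937) = (45577 + 283606)/(((9*8 + 4) + 195)² + 120937) = 329183/(((72 + 4) + 195)² + 120937) = 329183/((76 + 195)² + 120937) = 329183/(271² + 120937) = 329183/(73441 + 120937) = 329183/194378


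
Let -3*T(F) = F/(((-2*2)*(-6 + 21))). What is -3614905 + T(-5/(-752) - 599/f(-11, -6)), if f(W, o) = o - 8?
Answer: -3425194560341/947520 ≈ -3.6149e+6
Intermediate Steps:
f(W, o) = -8 + o
T(F) = F/180 (T(F) = -F/(3*((-2*2)*(-6 + 21))) = -F/(3*((-4*15))) = -F/(3*(-60)) = -F*(-1)/(3*60) = -(-1)*F/180 = F/180)
-3614905 + T(-5/(-752) - 599/f(-11, -6)) = -3614905 + (-5/(-752) - 599/(-8 - 6))/180 = -3614905 + (-5*(-1/752) - 599/(-14))/180 = -3614905 + (5/752 - 599*(-1/14))/180 = -3614905 + (5/752 + 599/14)/180 = -3614905 + (1/180)*(225259/5264) = -3614905 + 225259/947520 = -3425194560341/947520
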